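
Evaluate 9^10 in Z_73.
10 = 8 + 2 (binary 1010). Repeated squaring mod 73: 9^1 ≡ 9; 9^2 ≡ 9² = 81 ≡ 8; 9^4 ≡ 8² = 64 ≡ 64; 9^8 ≡ 64² = 4096 ≡ 8. Multiply: 9^10 = 9^8 × 9^2 ≡ 8 × 8 (mod 73): 8 × 8 = 64 ≡ 64. So 9^10 ≡ 64 (mod 73).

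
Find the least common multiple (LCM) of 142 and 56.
3976

First find GCD(142, 56) using the Euclidean algorithm:
142 = 2 × 56 + 30
56 = 1 × 30 + 26
30 = 1 × 26 + 4
26 = 6 × 4 + 2
4 = 2 × 2 + 0
GCD(142, 56) = 2

LCM formula: LCM(a, b) = (a × b) / GCD(a, b)
LCM(142, 56) = (142 × 56) / 2
LCM(142, 56) = 7952 / 2
LCM(142, 56) = 3976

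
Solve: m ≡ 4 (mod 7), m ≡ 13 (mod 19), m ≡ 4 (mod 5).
M = 7 × 19 × 5 = 665. M₁ = 95, y₁ ≡ 2 (mod 7). M₂ = 35, y₂ ≡ 6 (mod 19). M₃ = 133, y₃ ≡ 2 (mod 5). m = 4×95×2 + 13×35×6 + 4×133×2 ≡ 564 (mod 665)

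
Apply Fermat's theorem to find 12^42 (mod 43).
By Fermat's Little Theorem, 12^{42} ≡ 1 (mod 43) since 43 is prime and gcd(12, 43) = 1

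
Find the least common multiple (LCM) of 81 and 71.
5751

First find GCD(81, 71) using the Euclidean algorithm:
81 = 1 × 71 + 10
71 = 7 × 10 + 1
10 = 10 × 1 + 0
GCD(81, 71) = 1

LCM formula: LCM(a, b) = (a × b) / GCD(a, b)
LCM(81, 71) = (81 × 71) / 1
LCM(81, 71) = 5751 / 1
LCM(81, 71) = 5751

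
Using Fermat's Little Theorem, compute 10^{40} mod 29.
20

By Fermat's Little Theorem, a^(p-1) ≡ 1 (mod p) for prime p and gcd(a, p) = 1
Here p = 29, so 10^28 ≡ 1 (mod 29)
We can reduce the exponent: 40 mod 28 = 12
So 10^40 ≡ 10^12 (mod 29)
Computing: 10^12 mod 29 = 20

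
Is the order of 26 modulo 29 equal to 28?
Yes, ord_29(26) = 28.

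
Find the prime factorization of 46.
2 × 23

Divide by primes starting from smallest:
46 ÷ 2 = 23
23 ÷ 23 = 1

46 = 2 × 23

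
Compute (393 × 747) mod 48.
3

(393 × 747) = 293571
293571 mod 48 = 3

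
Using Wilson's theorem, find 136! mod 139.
(138)! = (136)! × (137) × (138) ≡ -1 (mod 139). So (136)! ≡ -1 × [(138)(137)]^(-1) ≡ 69 (mod 139)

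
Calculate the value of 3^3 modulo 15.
3 = 2 + 1 (binary 11). Repeated squaring mod 15: 3^1 ≡ 3; 3^2 ≡ 3² = 9 ≡ 9. Multiply: 3^3 = 3^2 × 3^1 ≡ 9 × 3 (mod 15): 9 × 3 = 27 ≡ 12. So 3^3 ≡ 12 (mod 15).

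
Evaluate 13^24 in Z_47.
Using repeated squaring. 24 = 16 + 8 (binary 11000). Repeated squaring mod 47: 13^1 ≡ 13; 13^2 ≡ 13² = 169 ≡ 28; 13^4 ≡ 28² = 784 ≡ 32; 13^8 ≡ 32² = 1024 ≡ 37; 13^16 ≡ 37² = 1369 ≡ 6. Multiply: 13^24 = 13^16 × 13^8 ≡ 6 × 37 (mod 47): 6 × 37 = 222 ≡ 34. So 13^24 ≡ 34 (mod 47).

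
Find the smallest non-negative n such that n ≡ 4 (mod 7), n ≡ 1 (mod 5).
11

Using the Chinese Remainder Theorem:
M = product of moduli = 35
For equation 1: M_1 = 5, 5 ≡ 5 (mod 7), inverse of 5 mod 7 is 3 (check: 5 × 3 = 15 ≡ 1 (mod 7))
For equation 2: M_2 = 7, 7 ≡ 2 (mod 5), inverse of 7 mod 5 is 3 (check: 2 × 3 = 6 ≡ 1 (mod 5))
Combine: n ≡ Σ r_i×M_i×(M_i⁻¹ mod m_i) = 4×5×3 + 1×7×3 = 60 + 21 = 81
81 mod 35 = 11
n ≡ 11 (mod 35)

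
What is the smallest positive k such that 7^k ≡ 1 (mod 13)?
Powers of 7 mod 13: 7^1≡7, 7^2≡10, 7^3≡5, 7^4≡9, 7^5≡11, 7^6≡12, 7^7≡6, 7^8≡3, 7^9≡8, 7^10≡4, 7^11≡2, 7^12≡1. Order = 12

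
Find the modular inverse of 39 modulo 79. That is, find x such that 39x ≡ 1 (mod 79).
77

Using Extended Euclidean Algorithm:
gcd(39, 79) = 1
Bezout coefficients: 39 × -2 + 79 × 1 = 1
So 39 × -2 ≡ 1 (mod 79)
The inverse is -2 mod 79 = 77
Verification: 39 × 77 = 3003 = 38 × 79 + 1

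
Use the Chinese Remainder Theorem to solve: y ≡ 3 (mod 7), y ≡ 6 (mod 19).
101

Using the Chinese Remainder Theorem:
M = product of moduli = 133
For equation 1: M_1 = 19, 19 ≡ 5 (mod 7), inverse of 19 mod 7 is 3 (check: 5 × 3 = 15 ≡ 1 (mod 7))
For equation 2: M_2 = 7, 7 ≡ 7 (mod 19), inverse of 7 mod 19 is 11 (check: 7 × 11 = 77 ≡ 1 (mod 19))
Combine: y ≡ Σ r_i×M_i×(M_i⁻¹ mod m_i) = 3×19×3 + 6×7×11 = 171 + 462 = 633
633 mod 133 = 101
y ≡ 101 (mod 133)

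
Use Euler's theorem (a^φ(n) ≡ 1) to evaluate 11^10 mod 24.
By Euler: 11^{8} ≡ 1 (mod 24) since gcd(11, 24) = 1. 10 = 1×8 + 2. So 11^{10} ≡ 11^{2} ≡ 1 (mod 24)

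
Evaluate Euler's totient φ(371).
312

Prime factorization: 371 = 7 × 53
Using the formula φ(n) = n × Π(1 - 1/p) for each prime factor p:
φ(371) = 371 × (1 - 1/7) × (1 - 1/53)
φ(371) = 312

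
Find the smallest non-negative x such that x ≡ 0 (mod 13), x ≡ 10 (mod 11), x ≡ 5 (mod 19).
1924

Using the Chinese Remainder Theorem:
M = product of moduli = 2717
For equation 1: M_1 = 209, 209 ≡ 1 (mod 13), inverse of 209 mod 13 is 1 (check: 1 × 1 = 1 ≡ 1 (mod 13))
For equation 2: M_2 = 247, 247 ≡ 5 (mod 11), inverse of 247 mod 11 is 9 (check: 5 × 9 = 45 ≡ 1 (mod 11))
For equation 3: M_3 = 143, 143 ≡ 10 (mod 19), inverse of 143 mod 19 is 2 (check: 10 × 2 = 20 ≡ 1 (mod 19))
Combine: x ≡ Σ r_i×M_i×(M_i⁻¹ mod m_i) = 0×209×1 + 10×247×9 + 5×143×2 = 0 + 22230 + 1430 = 23660
23660 mod 2717 = 1924
x ≡ 1924 (mod 2717)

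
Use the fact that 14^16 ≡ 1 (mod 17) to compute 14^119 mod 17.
By Fermat: 14^{16} ≡ 1 (mod 17). 119 = 7×16 + 7. So 14^{119} ≡ 14^{7} ≡ 6 (mod 17)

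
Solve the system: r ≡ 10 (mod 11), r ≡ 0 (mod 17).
M = 11 × 17 = 187. M₁ = 17, y₁ ≡ 2 (mod 11). M₂ = 11, y₂ ≡ 14 (mod 17). r = 10×17×2 + 0×11×14 ≡ 153 (mod 187)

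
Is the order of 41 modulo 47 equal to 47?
No, the actual order is 46, not 47.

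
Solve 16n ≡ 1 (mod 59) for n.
48

Using Extended Euclidean Algorithm:
gcd(16, 59) = 1
Bezout coefficients: 16 × -11 + 59 × 3 = 1
So 16 × -11 ≡ 1 (mod 59)
The inverse is -11 mod 59 = 48
Verification: 16 × 48 = 768 = 13 × 59 + 1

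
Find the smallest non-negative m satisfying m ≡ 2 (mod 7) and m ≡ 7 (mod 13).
M = 7 × 13 = 91. M₁ = 13, y₁ ≡ 6 (mod 7). M₂ = 7, y₂ ≡ 2 (mod 13). m = 2×13×6 + 7×7×2 ≡ 72 (mod 91)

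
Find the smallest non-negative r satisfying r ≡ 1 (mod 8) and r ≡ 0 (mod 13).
M = 8 × 13 = 104. M₁ = 13, y₁ ≡ 5 (mod 8). M₂ = 8, y₂ ≡ 5 (mod 13). r = 1×13×5 + 0×8×5 ≡ 65 (mod 104)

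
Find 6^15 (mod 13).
Using Fermat: 6^{12} ≡ 1 (mod 13). 15 ≡ 3 (mod 12). So 6^{15} ≡ 6^{3} ≡ 8 (mod 13)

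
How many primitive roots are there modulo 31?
Number of primitive roots mod 31 = φ(30) = 8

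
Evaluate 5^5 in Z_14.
5 = 4 + 1 (binary 101). Repeated squaring mod 14: 5^1 ≡ 5; 5^2 ≡ 5² = 25 ≡ 11; 5^4 ≡ 11² = 121 ≡ 9. Multiply: 5^5 = 5^4 × 5^1 ≡ 9 × 5 (mod 14): 9 × 5 = 45 ≡ 3. So 5^5 ≡ 3 (mod 14).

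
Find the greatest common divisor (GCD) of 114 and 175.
1

Using the Euclidean algorithm:
114 = 0 × 175 + 114
175 = 1 × 114 + 61
114 = 1 × 61 + 53
61 = 1 × 53 + 8
53 = 6 × 8 + 5
8 = 1 × 5 + 3
5 = 1 × 3 + 2
3 = 1 × 2 + 1
2 = 2 × 1 + 0

GCD(114, 175) = 1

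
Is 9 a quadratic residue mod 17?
By Euler's criterion: 9^{8} ≡ 1 (mod 17). Since this equals 1, 9 is a QR.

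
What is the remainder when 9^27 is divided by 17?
Using Fermat: 9^{16} ≡ 1 (mod 17). 27 ≡ 11 (mod 16). So 9^{27} ≡ 9^{11} ≡ 15 (mod 17)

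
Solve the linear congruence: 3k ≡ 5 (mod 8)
7

Since gcd(3, 8) = 1 divides 5, a solution exists.
Multiply both sides by the inverse of 3 mod 8:
  3^(-1) mod 8 = 3
  x ≡ 3 × 5 ≡ 15 ≡ 7 (mod 8)
Verification: 3 × 7 = 21 = 2 × 8 + 5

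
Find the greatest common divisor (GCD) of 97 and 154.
1

Using the Euclidean algorithm:
97 = 0 × 154 + 97
154 = 1 × 97 + 57
97 = 1 × 57 + 40
57 = 1 × 40 + 17
40 = 2 × 17 + 6
17 = 2 × 6 + 5
6 = 1 × 5 + 1
5 = 5 × 1 + 0

GCD(97, 154) = 1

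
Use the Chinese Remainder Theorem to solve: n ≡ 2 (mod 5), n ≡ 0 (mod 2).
M = 5 × 2 = 10. M₁ = 2, y₁ ≡ 3 (mod 5). M₂ = 5, y₂ ≡ 1 (mod 2). n = 2×2×3 + 0×5×1 ≡ 2 (mod 10)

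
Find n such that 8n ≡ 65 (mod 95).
20

Since gcd(8, 95) = 1 divides 65, a solution exists.
Multiply both sides by the inverse of 8 mod 95:
  8^(-1) mod 95 = 12
  x ≡ 12 × 65 ≡ 780 ≡ 20 (mod 95)
Verification: 8 × 20 = 160 = 1 × 95 + 65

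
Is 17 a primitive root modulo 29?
p - 1 = 28 has prime divisors 2, 7. Check 17^(28/q) mod 29 for each: 17^(28/2) = 17^14 ≡ 28, 17^(28/7) = 17^4 ≡ 1 (mod 29). Since 17^4 ≡ 1 (mod 29), the order of 17 divides 4 (in fact the order is 4) ≠ 28, so it is not a primitive root.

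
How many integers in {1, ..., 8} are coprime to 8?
4

Prime factorization: 8 = 2^3
Using the formula φ(n) = n × Π(1 - 1/p) for each prime factor p:
φ(8) = 8 × (1 - 1/2)
φ(8) = 4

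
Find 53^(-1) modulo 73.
62

Using Extended Euclidean Algorithm:
gcd(53, 73) = 1
Bezout coefficients: 53 × -11 + 73 × 8 = 1
So 53 × -11 ≡ 1 (mod 73)
The inverse is -11 mod 73 = 62
Verification: 53 × 62 = 3286 = 45 × 73 + 1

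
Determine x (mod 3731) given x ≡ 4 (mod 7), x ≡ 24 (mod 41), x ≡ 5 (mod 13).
2566

Using the Chinese Remainder Theorem:
M = product of moduli = 3731
For equation 1: M_1 = 533, 533 ≡ 1 (mod 7), inverse of 533 mod 7 is 1 (check: 1 × 1 = 1 ≡ 1 (mod 7))
For equation 2: M_2 = 91, 91 ≡ 9 (mod 41), inverse of 91 mod 41 is 32 (check: 9 × 32 = 288 ≡ 1 (mod 41))
For equation 3: M_3 = 287, 287 ≡ 1 (mod 13), inverse of 287 mod 13 is 1 (check: 1 × 1 = 1 ≡ 1 (mod 13))
Combine: x ≡ Σ r_i×M_i×(M_i⁻¹ mod m_i) = 4×533×1 + 24×91×32 + 5×287×1 = 2132 + 69888 + 1435 = 73455
73455 mod 3731 = 2566
x ≡ 2566 (mod 3731)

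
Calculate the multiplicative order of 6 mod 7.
Powers of 6 mod 7: 6^1≡6, 6^2≡1. Order = 2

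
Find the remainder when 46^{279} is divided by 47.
By Fermat: 46^{46} ≡ 1 (mod 47). 279 = 6×46 + 3. So 46^{279} ≡ 46^{3} ≡ 46 (mod 47)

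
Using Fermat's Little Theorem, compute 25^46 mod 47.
By Fermat's Little Theorem, 25^{46} ≡ 1 (mod 47) since 47 is prime and gcd(25, 47) = 1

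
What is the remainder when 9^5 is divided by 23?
5 = 4 + 1 (binary 101). Repeated squaring mod 23: 9^1 ≡ 9; 9^2 ≡ 9² = 81 ≡ 12; 9^4 ≡ 12² = 144 ≡ 6. Multiply: 9^5 = 9^4 × 9^1 ≡ 6 × 9 (mod 23): 6 × 9 = 54 ≡ 8. So 9^5 ≡ 8 (mod 23).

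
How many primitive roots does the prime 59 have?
Number of primitive roots mod 59 = φ(58) = 28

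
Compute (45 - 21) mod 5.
4

(45 - 21) = 24
24 mod 5 = 4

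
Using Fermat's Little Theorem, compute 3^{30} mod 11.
1

By Fermat's Little Theorem, a^(p-1) ≡ 1 (mod p) for prime p and gcd(a, p) = 1
Here p = 11, so 3^10 ≡ 1 (mod 11)
We can reduce the exponent: 30 mod 10 = 0
So 3^30 ≡ 3^0 (mod 11)
Computing: 3^0 mod 11 = 1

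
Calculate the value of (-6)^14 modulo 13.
Using Fermat: (-6)^{12} ≡ 1 (mod 13). 14 ≡ 2 (mod 12). So (-6)^{14} ≡ (-6)^{2} ≡ 10 (mod 13)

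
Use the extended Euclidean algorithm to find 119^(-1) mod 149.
Extended GCD: 119(-5) + 149(4) = 1. So 119^(-1) ≡ 144 ≡ 144 (mod 149). Verify: 119 × 144 = 17136 ≡ 1 (mod 149)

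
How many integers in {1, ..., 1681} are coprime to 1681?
1640

Prime factorization: 1681 = 41^2
Using the formula φ(n) = n × Π(1 - 1/p) for each prime factor p:
φ(1681) = 1681 × (1 - 1/41)
φ(1681) = 1640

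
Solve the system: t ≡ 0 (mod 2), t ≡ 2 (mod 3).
M = 2 × 3 = 6. M₁ = 3, y₁ ≡ 1 (mod 2). M₂ = 2, y₂ ≡ 2 (mod 3). t = 0×3×1 + 2×2×2 ≡ 2 (mod 6)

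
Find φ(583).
520

Prime factorization: 583 = 11 × 53
Using the formula φ(n) = n × Π(1 - 1/p) for each prime factor p:
φ(583) = 583 × (1 - 1/11) × (1 - 1/53)
φ(583) = 520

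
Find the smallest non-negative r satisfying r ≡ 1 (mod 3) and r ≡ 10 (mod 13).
M = 3 × 13 = 39. M₁ = 13, y₁ ≡ 1 (mod 3). M₂ = 3, y₂ ≡ 9 (mod 13). r = 1×13×1 + 10×3×9 ≡ 10 (mod 39)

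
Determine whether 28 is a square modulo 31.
By Euler's criterion: 28^{15} ≡ 1 (mod 31). Since this equals 1, 28 is a QR.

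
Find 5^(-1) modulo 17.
7

Using Extended Euclidean Algorithm:
gcd(5, 17) = 1
Bezout coefficients: 5 × 7 + 17 × -2 = 1
So 5 × 7 ≡ 1 (mod 17)
The inverse is 7 mod 17 = 7
Verification: 5 × 7 = 35 = 2 × 17 + 1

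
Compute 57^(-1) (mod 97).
80

Using Extended Euclidean Algorithm:
gcd(57, 97) = 1
Bezout coefficients: 57 × -17 + 97 × 10 = 1
So 57 × -17 ≡ 1 (mod 97)
The inverse is -17 mod 97 = 80
Verification: 57 × 80 = 4560 = 47 × 97 + 1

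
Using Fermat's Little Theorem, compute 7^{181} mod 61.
7

By Fermat's Little Theorem, a^(p-1) ≡ 1 (mod p) for prime p and gcd(a, p) = 1
Here p = 61, so 7^60 ≡ 1 (mod 61)
We can reduce the exponent: 181 mod 60 = 1
So 7^181 ≡ 7^1 (mod 61)
Computing: 7^1 mod 61 = 7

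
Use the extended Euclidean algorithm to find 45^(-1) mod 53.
Extended GCD: 45(-20) + 53(17) = 1. So 45^(-1) ≡ 33 ≡ 33 (mod 53). Verify: 45 × 33 = 1485 ≡ 1 (mod 53)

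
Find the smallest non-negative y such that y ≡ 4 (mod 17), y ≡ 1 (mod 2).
21

Using the Chinese Remainder Theorem:
M = product of moduli = 34
For equation 1: M_1 = 2, 2 ≡ 2 (mod 17), inverse of 2 mod 17 is 9 (check: 2 × 9 = 18 ≡ 1 (mod 17))
For equation 2: M_2 = 17, 17 ≡ 1 (mod 2), inverse of 17 mod 2 is 1 (check: 1 × 1 = 1 ≡ 1 (mod 2))
Combine: y ≡ Σ r_i×M_i×(M_i⁻¹ mod m_i) = 4×2×9 + 1×17×1 = 72 + 17 = 89
89 mod 34 = 21
y ≡ 21 (mod 34)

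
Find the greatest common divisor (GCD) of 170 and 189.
1

Using the Euclidean algorithm:
170 = 0 × 189 + 170
189 = 1 × 170 + 19
170 = 8 × 19 + 18
19 = 1 × 18 + 1
18 = 18 × 1 + 0

GCD(170, 189) = 1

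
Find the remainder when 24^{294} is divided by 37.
By Fermat: 24^{36} ≡ 1 (mod 37). 294 = 8×36 + 6. So 24^{294} ≡ 24^{6} ≡ 11 (mod 37)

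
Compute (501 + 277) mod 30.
28

(501 + 277) = 778
778 mod 30 = 28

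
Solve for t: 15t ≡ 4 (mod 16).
12

Since gcd(15, 16) = 1 divides 4, a solution exists.
Multiply both sides by the inverse of 15 mod 16:
  15^(-1) mod 16 = 15
  x ≡ 15 × 4 ≡ 60 ≡ 12 (mod 16)
Verification: 15 × 12 = 180 = 11 × 16 + 4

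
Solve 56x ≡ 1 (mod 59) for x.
39

Using Extended Euclidean Algorithm:
gcd(56, 59) = 1
Bezout coefficients: 56 × -20 + 59 × 19 = 1
So 56 × -20 ≡ 1 (mod 59)
The inverse is -20 mod 59 = 39
Verification: 56 × 39 = 2184 = 37 × 59 + 1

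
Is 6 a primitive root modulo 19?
No

To verify, check if 6^(18/q) ≢ 1 (mod 19) for each prime divisor q of 18
Divisors of 18 = 18: [1, 2, 3, 6, 9, 18]
  6^(18/2) = 6^9 ≡ 1 (mod 19)
  6^(18/3) = 6^6 ≡ 11 (mod 19)
Conclusion: 6 is not a primitive root modulo 19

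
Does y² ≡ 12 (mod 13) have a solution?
By Euler's criterion: 12^{6} ≡ 1 (mod 13). Since this equals 1, 12 is a QR.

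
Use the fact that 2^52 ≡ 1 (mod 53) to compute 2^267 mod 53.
By Fermat: 2^{52} ≡ 1 (mod 53). 267 = 5×52 + 7. So 2^{267} ≡ 2^{7} ≡ 22 (mod 53)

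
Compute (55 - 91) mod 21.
6

(55 - 91) = -36
-36 mod 21 = 6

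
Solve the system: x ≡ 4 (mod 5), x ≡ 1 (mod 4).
M = 5 × 4 = 20. M₁ = 4, y₁ ≡ 4 (mod 5). M₂ = 5, y₂ ≡ 1 (mod 4). x = 4×4×4 + 1×5×1 ≡ 9 (mod 20)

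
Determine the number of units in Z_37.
36

Prime factorization: 37 = 37
Using the formula φ(n) = n × Π(1 - 1/p) for each prime factor p:
φ(37) = 37 × (1 - 1/37)
φ(37) = 36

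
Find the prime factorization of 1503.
3^2 × 167

Divide by primes starting from smallest:
1503 ÷ 3 = 501
501 ÷ 3 = 167
167 ÷ 167 = 1

1503 = 3^2 × 167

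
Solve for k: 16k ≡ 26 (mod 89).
35

Since gcd(16, 89) = 1 divides 26, a solution exists.
Multiply both sides by the inverse of 16 mod 89:
  16^(-1) mod 89 = 39
  x ≡ 39 × 26 ≡ 1014 ≡ 35 (mod 89)
Verification: 16 × 35 = 560 = 6 × 89 + 26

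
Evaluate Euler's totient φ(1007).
936

Prime factorization: 1007 = 19 × 53
Using the formula φ(n) = n × Π(1 - 1/p) for each prime factor p:
φ(1007) = 1007 × (1 - 1/19) × (1 - 1/53)
φ(1007) = 936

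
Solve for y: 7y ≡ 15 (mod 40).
25

Since gcd(7, 40) = 1 divides 15, a solution exists.
Multiply both sides by the inverse of 7 mod 40:
  7^(-1) mod 40 = 23
  x ≡ 23 × 15 ≡ 345 ≡ 25 (mod 40)
Verification: 7 × 25 = 175 = 4 × 40 + 15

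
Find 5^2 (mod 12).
2 = 2 (binary 10). Repeated squaring mod 12: 5^1 ≡ 5; 5^2 ≡ 5² = 25 ≡ 1. So 5^2 ≡ 1 (mod 12).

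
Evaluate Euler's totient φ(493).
448

Prime factorization: 493 = 17 × 29
Using the formula φ(n) = n × Π(1 - 1/p) for each prime factor p:
φ(493) = 493 × (1 - 1/17) × (1 - 1/29)
φ(493) = 448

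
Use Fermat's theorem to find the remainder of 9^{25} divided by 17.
9

By Fermat's Little Theorem, a^(p-1) ≡ 1 (mod p) for prime p and gcd(a, p) = 1
Here p = 17, so 9^16 ≡ 1 (mod 17)
We can reduce the exponent: 25 mod 16 = 9
So 9^25 ≡ 9^9 (mod 17)
Computing: 9^9 mod 17 = 9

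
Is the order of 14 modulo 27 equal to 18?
Yes, ord_27(14) = 18.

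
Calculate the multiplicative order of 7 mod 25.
Powers of 7 mod 25: 7^1≡7, 7^2≡24, 7^3≡18, 7^4≡1. Order = 4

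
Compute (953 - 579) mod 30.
14

(953 - 579) = 374
374 mod 30 = 14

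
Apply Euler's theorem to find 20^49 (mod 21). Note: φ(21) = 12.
By Euler: 20^{12} ≡ 1 (mod 21) since gcd(20, 21) = 1. 49 = 4×12 + 1. So 20^{49} ≡ 20^{1} ≡ 20 (mod 21)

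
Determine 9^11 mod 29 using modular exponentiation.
Using repeated squaring. 11 = 8 + 2 + 1 (binary 1011). Repeated squaring mod 29: 9^1 ≡ 9; 9^2 ≡ 9² = 81 ≡ 23; 9^4 ≡ 23² = 529 ≡ 7; 9^8 ≡ 7² = 49 ≡ 20. Multiply: 9^11 = 9^8 × 9^2 × 9^1 ≡ 20 × 23 × 9 (mod 29): 20 × 23 = 460 ≡ 25; 25 × 9 = 225 ≡ 22. So 9^11 ≡ 22 (mod 29).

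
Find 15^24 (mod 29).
Using repeated squaring. 24 = 16 + 8 (binary 11000). Repeated squaring mod 29: 15^1 ≡ 15; 15^2 ≡ 15² = 225 ≡ 22; 15^4 ≡ 22² = 484 ≡ 20; 15^8 ≡ 20² = 400 ≡ 23; 15^16 ≡ 23² = 529 ≡ 7. Multiply: 15^24 = 15^16 × 15^8 ≡ 7 × 23 (mod 29): 7 × 23 = 161 ≡ 16. So 15^24 ≡ 16 (mod 29).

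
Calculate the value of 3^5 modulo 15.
5 = 4 + 1 (binary 101). Repeated squaring mod 15: 3^1 ≡ 3; 3^2 ≡ 3² = 9 ≡ 9; 3^4 ≡ 9² = 81 ≡ 6. Multiply: 3^5 = 3^4 × 3^1 ≡ 6 × 3 (mod 15): 6 × 3 = 18 ≡ 3. So 3^5 ≡ 3 (mod 15).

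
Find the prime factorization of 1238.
2 × 619

Divide by primes starting from smallest:
1238 ÷ 2 = 619
619 ÷ 619 = 1

1238 = 2 × 619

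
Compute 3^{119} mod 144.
27

Using successive squaring:
Binary expansion of 119: 1110111
Powers of 3 mod 144 (each is the square of the previous):
  3^1 ≡ 3 (mod 144)
  3^2 ≡ 3² = 9 ≡ 9 (mod 144)
  3^4 ≡ 9² = 81 ≡ 81 (mod 144)
  3^8 ≡ 81² = 6561 ≡ 81 (mod 144)
  3^16 ≡ 81² = 6561 ≡ 81 (mod 144)
  3^32 ≡ 81² = 6561 ≡ 81 (mod 144)
  3^64 ≡ 81² = 6561 ≡ 81 (mod 144)
119 = 64 + 32 + 16 + 4 + 2 + 1, so 3^119 = 3^64 × 3^32 × 3^16 × 3^4 × 3^2 × 3^1 ≡ 81 × 81 × 81 × 81 × 9 × 3 (mod 144)
Multiplying step by step:
  81 × 81 = 6561 ≡ 81 (mod 144)
  81 × 81 = 6561 ≡ 81 (mod 144)
  81 × 81 = 6561 ≡ 81 (mod 144)
  81 × 9 = 729 ≡ 9 (mod 144)
  9 × 3 = 27 ≡ 27 (mod 144)
Result: 3^119 ≡ 27 (mod 144)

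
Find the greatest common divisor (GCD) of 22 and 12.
2

Using the Euclidean algorithm:
22 = 1 × 12 + 10
12 = 1 × 10 + 2
10 = 5 × 2 + 0

GCD(22, 12) = 2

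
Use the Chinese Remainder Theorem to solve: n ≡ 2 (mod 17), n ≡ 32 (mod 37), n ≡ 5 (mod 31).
8468

Using the Chinese Remainder Theorem:
M = product of moduli = 19499
For equation 1: M_1 = 1147, 1147 ≡ 8 (mod 17), inverse of 1147 mod 17 is 15 (check: 8 × 15 = 120 ≡ 1 (mod 17))
For equation 2: M_2 = 527, 527 ≡ 9 (mod 37), inverse of 527 mod 37 is 33 (check: 9 × 33 = 297 ≡ 1 (mod 37))
For equation 3: M_3 = 629, 629 ≡ 9 (mod 31), inverse of 629 mod 31 is 7 (check: 9 × 7 = 63 ≡ 1 (mod 31))
Combine: n ≡ Σ r_i×M_i×(M_i⁻¹ mod m_i) = 2×1147×15 + 32×527×33 + 5×629×7 = 34410 + 556512 + 22015 = 612937
612937 mod 19499 = 8468
n ≡ 8468 (mod 19499)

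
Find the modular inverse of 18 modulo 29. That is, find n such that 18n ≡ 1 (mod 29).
21

Using Extended Euclidean Algorithm:
gcd(18, 29) = 1
Bezout coefficients: 18 × -8 + 29 × 5 = 1
So 18 × -8 ≡ 1 (mod 29)
The inverse is -8 mod 29 = 21
Verification: 18 × 21 = 378 = 13 × 29 + 1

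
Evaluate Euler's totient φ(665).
432

Prime factorization: 665 = 5 × 7 × 19
Using the formula φ(n) = n × Π(1 - 1/p) for each prime factor p:
φ(665) = 665 × (1 - 1/5) × (1 - 1/7) × (1 - 1/19)
φ(665) = 432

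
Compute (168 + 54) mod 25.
22

(168 + 54) = 222
222 mod 25 = 22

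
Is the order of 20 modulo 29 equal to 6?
No, the actual order is 7, not 6.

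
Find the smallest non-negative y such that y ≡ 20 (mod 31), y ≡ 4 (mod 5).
144

Using the Chinese Remainder Theorem:
M = product of moduli = 155
For equation 1: M_1 = 5, 5 ≡ 5 (mod 31), inverse of 5 mod 31 is 25 (check: 5 × 25 = 125 ≡ 1 (mod 31))
For equation 2: M_2 = 31, 31 ≡ 1 (mod 5), inverse of 31 mod 5 is 1 (check: 1 × 1 = 1 ≡ 1 (mod 5))
Combine: y ≡ Σ r_i×M_i×(M_i⁻¹ mod m_i) = 20×5×25 + 4×31×1 = 2500 + 124 = 2624
2624 mod 155 = 144
y ≡ 144 (mod 155)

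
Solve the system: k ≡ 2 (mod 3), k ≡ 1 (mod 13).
M = 3 × 13 = 39. M₁ = 13, y₁ ≡ 1 (mod 3). M₂ = 3, y₂ ≡ 9 (mod 13). k = 2×13×1 + 1×3×9 ≡ 14 (mod 39)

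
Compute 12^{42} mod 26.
14

Using successive squaring:
Binary expansion of 42: 101010
Powers of 12 mod 26 (each is the square of the previous):
  12^1 ≡ 12 (mod 26)
  12^2 ≡ 12² = 144 ≡ 14 (mod 26)
  12^4 ≡ 14² = 196 ≡ 14 (mod 26)
  12^8 ≡ 14² = 196 ≡ 14 (mod 26)
  12^16 ≡ 14² = 196 ≡ 14 (mod 26)
  12^32 ≡ 14² = 196 ≡ 14 (mod 26)
42 = 32 + 8 + 2, so 12^42 = 12^32 × 12^8 × 12^2 ≡ 14 × 14 × 14 (mod 26)
Multiplying step by step:
  14 × 14 = 196 ≡ 14 (mod 26)
  14 × 14 = 196 ≡ 14 (mod 26)
Result: 12^42 ≡ 14 (mod 26)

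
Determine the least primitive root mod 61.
p - 1 = 60 has prime divisors 2, 3, 5. h is a primitive root mod 61 iff h^(60/q) ≢ 1 (mod 61) for each such q.
h = 2: 2^30 ≡ 60, 2^20 ≡ 47, 2^12 ≡ 9 (mod 61); none is 1, so 2 has order 60 and is a primitive root.
The smallest primitive root mod 61 is g = 2.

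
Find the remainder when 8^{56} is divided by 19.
By Fermat: 8^{18} ≡ 1 (mod 19). 56 = 3×18 + 2. So 8^{56} ≡ 8^{2} ≡ 7 (mod 19)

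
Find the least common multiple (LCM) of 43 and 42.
1806

First find GCD(43, 42) using the Euclidean algorithm:
43 = 1 × 42 + 1
42 = 42 × 1 + 0
GCD(43, 42) = 1

LCM formula: LCM(a, b) = (a × b) / GCD(a, b)
LCM(43, 42) = (43 × 42) / 1
LCM(43, 42) = 1806 / 1
LCM(43, 42) = 1806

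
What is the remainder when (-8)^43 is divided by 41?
Using Fermat: (-8)^{40} ≡ 1 (mod 41). 43 ≡ 3 (mod 40). So (-8)^{43} ≡ (-8)^{3} ≡ 21 (mod 41)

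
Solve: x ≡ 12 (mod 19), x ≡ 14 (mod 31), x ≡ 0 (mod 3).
M = 19 × 31 × 3 = 1767. M₁ = 93, y₁ ≡ 9 (mod 19). M₂ = 57, y₂ ≡ 6 (mod 31). M₃ = 589, y₃ ≡ 1 (mod 3). x = 12×93×9 + 14×57×6 + 0×589×1 ≡ 696 (mod 1767)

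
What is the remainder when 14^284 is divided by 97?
Using Fermat: 14^{96} ≡ 1 (mod 97). 284 ≡ 92 (mod 96). So 14^{284} ≡ 14^{92} ≡ 73 (mod 97)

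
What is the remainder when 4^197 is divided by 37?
Using Fermat: 4^{36} ≡ 1 (mod 37). 197 ≡ 17 (mod 36). So 4^{197} ≡ 4^{17} ≡ 28 (mod 37)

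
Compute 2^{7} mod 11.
7

Using successive squaring:
Binary expansion of 7: 111
Powers of 2 mod 11 (each is the square of the previous):
  2^1 ≡ 2 (mod 11)
  2^2 ≡ 2² = 4 ≡ 4 (mod 11)
  2^4 ≡ 4² = 16 ≡ 5 (mod 11)
7 = 4 + 2 + 1, so 2^7 = 2^4 × 2^2 × 2^1 ≡ 5 × 4 × 2 (mod 11)
Multiplying step by step:
  5 × 4 = 20 ≡ 9 (mod 11)
  9 × 2 = 18 ≡ 7 (mod 11)
Result: 2^7 ≡ 7 (mod 11)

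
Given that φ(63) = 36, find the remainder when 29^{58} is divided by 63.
By Euler: 29^{36} ≡ 1 (mod 63) since gcd(29, 63) = 1. 58 = 1×36 + 22. So 29^{58} ≡ 29^{22} ≡ 43 (mod 63)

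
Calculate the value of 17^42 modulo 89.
Using repeated squaring. 42 = 32 + 8 + 2 (binary 101010). Repeated squaring mod 89: 17^1 ≡ 17; 17^2 ≡ 17² = 289 ≡ 22; 17^4 ≡ 22² = 484 ≡ 39; 17^8 ≡ 39² = 1521 ≡ 8; 17^16 ≡ 8² = 64 ≡ 64; 17^32 ≡ 64² = 4096 ≡ 2. Multiply: 17^42 = 17^32 × 17^8 × 17^2 ≡ 2 × 8 × 22 (mod 89): 2 × 8 = 16 ≡ 16; 16 × 22 = 352 ≡ 85. So 17^42 ≡ 85 (mod 89).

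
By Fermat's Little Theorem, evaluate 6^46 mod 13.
By Fermat: 6^{12} ≡ 1 (mod 13). 46 = 3×12 + 10. So 6^{46} ≡ 6^{10} ≡ 4 (mod 13)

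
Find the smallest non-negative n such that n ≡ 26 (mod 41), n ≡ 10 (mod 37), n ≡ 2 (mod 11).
4413

Using the Chinese Remainder Theorem:
M = product of moduli = 16687
For equation 1: M_1 = 407, 407 ≡ 38 (mod 41), inverse of 407 mod 41 is 27 (check: 38 × 27 = 1026 ≡ 1 (mod 41))
For equation 2: M_2 = 451, 451 ≡ 7 (mod 37), inverse of 451 mod 37 is 16 (check: 7 × 16 = 112 ≡ 1 (mod 37))
For equation 3: M_3 = 1517, 1517 ≡ 10 (mod 11), inverse of 1517 mod 11 is 10 (check: 10 × 10 = 100 ≡ 1 (mod 11))
Combine: n ≡ Σ r_i×M_i×(M_i⁻¹ mod m_i) = 26×407×27 + 10×451×16 + 2×1517×10 = 285714 + 72160 + 30340 = 388214
388214 mod 16687 = 4413
n ≡ 4413 (mod 16687)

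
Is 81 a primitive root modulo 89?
No

To verify, check if 81^(88/q) ≢ 1 (mod 89) for each prime divisor q of 88
Divisors of 88 = 88: [1, 2, 4, 8, 11, 22, 44, 88]
  81^(88/2) = 81^44 ≡ 1 (mod 89)
  81^(88/11) = 81^8 ≡ 4 (mod 89)
Conclusion: 81 is not a primitive root modulo 89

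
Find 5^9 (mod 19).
9 = 8 + 1 (binary 1001). Repeated squaring mod 19: 5^1 ≡ 5; 5^2 ≡ 5² = 25 ≡ 6; 5^4 ≡ 6² = 36 ≡ 17; 5^8 ≡ 17² = 289 ≡ 4. Multiply: 5^9 = 5^8 × 5^1 ≡ 4 × 5 (mod 19): 4 × 5 = 20 ≡ 1. So 5^9 ≡ 1 (mod 19).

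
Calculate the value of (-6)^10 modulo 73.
(-6) ≡ 67 (mod 73). 10 = 8 + 2 (binary 1010). Repeated squaring mod 73: 67^1 ≡ 67; 67^2 ≡ 67² = 4489 ≡ 36; 67^4 ≡ 36² = 1296 ≡ 55; 67^8 ≡ 55² = 3025 ≡ 32. Multiply: (-6)^10 ≡ 67^8 × 67^2 ≡ 32 × 36 (mod 73): 32 × 36 = 1152 ≡ 57. So (-6)^10 ≡ 57 (mod 73).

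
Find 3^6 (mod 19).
6 = 4 + 2 (binary 110). Repeated squaring mod 19: 3^1 ≡ 3; 3^2 ≡ 3² = 9 ≡ 9; 3^4 ≡ 9² = 81 ≡ 5. Multiply: 3^6 = 3^4 × 3^2 ≡ 5 × 9 (mod 19): 5 × 9 = 45 ≡ 7. So 3^6 ≡ 7 (mod 19).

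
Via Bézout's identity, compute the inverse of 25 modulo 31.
Extended GCD: 25(5) + 31(-4) = 1. So 25^(-1) ≡ 5 ≡ 5 (mod 31). Verify: 25 × 5 = 125 ≡ 1 (mod 31)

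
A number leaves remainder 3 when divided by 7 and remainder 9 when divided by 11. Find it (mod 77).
M = 7 × 11 = 77. M₁ = 11, y₁ ≡ 2 (mod 7). M₂ = 7, y₂ ≡ 8 (mod 11). z = 3×11×2 + 9×7×8 ≡ 31 (mod 77)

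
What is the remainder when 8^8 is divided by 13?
8 = 8 (binary 1000). Repeated squaring mod 13: 8^1 ≡ 8; 8^2 ≡ 8² = 64 ≡ 12; 8^4 ≡ 12² = 144 ≡ 1; 8^8 ≡ 1² = 1 ≡ 1. So 8^8 ≡ 1 (mod 13).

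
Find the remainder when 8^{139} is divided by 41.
By Fermat: 8^{40} ≡ 1 (mod 41). 139 = 3×40 + 19. So 8^{139} ≡ 8^{19} ≡ 36 (mod 41)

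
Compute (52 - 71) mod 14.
9

(52 - 71) = -19
-19 mod 14 = 9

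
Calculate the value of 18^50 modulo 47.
Using Fermat: 18^{46} ≡ 1 (mod 47). 50 ≡ 4 (mod 46). So 18^{50} ≡ 18^{4} ≡ 25 (mod 47)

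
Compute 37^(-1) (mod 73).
2

Using Extended Euclidean Algorithm:
gcd(37, 73) = 1
Bezout coefficients: 37 × 2 + 73 × -1 = 1
So 37 × 2 ≡ 1 (mod 73)
The inverse is 2 mod 73 = 2
Verification: 37 × 2 = 74 = 1 × 73 + 1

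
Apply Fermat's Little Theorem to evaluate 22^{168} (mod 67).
62

By Fermat's Little Theorem, a^(p-1) ≡ 1 (mod p) for prime p and gcd(a, p) = 1
Here p = 67, so 22^66 ≡ 1 (mod 67)
We can reduce the exponent: 168 mod 66 = 36
So 22^168 ≡ 22^36 (mod 67)
Computing: 22^36 mod 67 = 62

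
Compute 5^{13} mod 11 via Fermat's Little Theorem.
4

By Fermat's Little Theorem, a^(p-1) ≡ 1 (mod p) for prime p and gcd(a, p) = 1
Here p = 11, so 5^10 ≡ 1 (mod 11)
We can reduce the exponent: 13 mod 10 = 3
So 5^13 ≡ 5^3 (mod 11)
Computing: 5^3 mod 11 = 4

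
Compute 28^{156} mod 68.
64

Using successive squaring:
Binary expansion of 156: 10011100
Powers of 28 mod 68 (each is the square of the previous):
  28^1 ≡ 28 (mod 68)
  28^2 ≡ 28² = 784 ≡ 36 (mod 68)
  28^4 ≡ 36² = 1296 ≡ 4 (mod 68)
  28^8 ≡ 4² = 16 ≡ 16 (mod 68)
  28^16 ≡ 16² = 256 ≡ 52 (mod 68)
  28^32 ≡ 52² = 2704 ≡ 52 (mod 68)
  28^64 ≡ 52² = 2704 ≡ 52 (mod 68)
  28^128 ≡ 52² = 2704 ≡ 52 (mod 68)
156 = 128 + 16 + 8 + 4, so 28^156 = 28^128 × 28^16 × 28^8 × 28^4 ≡ 52 × 52 × 16 × 4 (mod 68)
Multiplying step by step:
  52 × 52 = 2704 ≡ 52 (mod 68)
  52 × 16 = 832 ≡ 16 (mod 68)
  16 × 4 = 64 ≡ 64 (mod 68)
Result: 28^156 ≡ 64 (mod 68)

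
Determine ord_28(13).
Powers of 13 mod 28: 13^1≡13, 13^2≡1. Order = 2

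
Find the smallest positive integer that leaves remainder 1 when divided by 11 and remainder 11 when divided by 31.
M = 11 × 31 = 341. M₁ = 31, y₁ ≡ 5 (mod 11). M₂ = 11, y₂ ≡ 17 (mod 31). k = 1×31×5 + 11×11×17 ≡ 166 (mod 341). The smallest positive such number is 166.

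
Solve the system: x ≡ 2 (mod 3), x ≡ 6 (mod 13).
M = 3 × 13 = 39. M₁ = 13, y₁ ≡ 1 (mod 3). M₂ = 3, y₂ ≡ 9 (mod 13). x = 2×13×1 + 6×3×9 ≡ 32 (mod 39)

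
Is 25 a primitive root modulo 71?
p - 1 = 70 has prime divisors 2, 5, 7. Check 25^(70/q) mod 71 for each: 25^(70/2) = 25^35 ≡ 1, 25^(70/5) = 25^14 ≡ 54, 25^(70/7) = 25^10 ≡ 1 (mod 71). Since 25^35 ≡ 1 (mod 71), the order of 25 divides 35 (in fact the order is 5) ≠ 70, so it is not a primitive root.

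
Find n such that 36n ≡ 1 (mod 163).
36^(-1) ≡ 77 (mod 163). Verification: 36 × 77 = 2772 ≡ 1 (mod 163)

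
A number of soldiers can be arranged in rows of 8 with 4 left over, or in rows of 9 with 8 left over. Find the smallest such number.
M = 8 × 9 = 72. M₁ = 9, y₁ ≡ 1 (mod 8). M₂ = 8, y₂ ≡ 8 (mod 9). m = 4×9×1 + 8×8×8 ≡ 44 (mod 72). The smallest positive such number is 44.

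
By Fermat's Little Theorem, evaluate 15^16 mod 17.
By Fermat's Little Theorem, 15^{16} ≡ 1 (mod 17) since 17 is prime and gcd(15, 17) = 1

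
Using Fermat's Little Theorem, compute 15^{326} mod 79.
64

By Fermat's Little Theorem, a^(p-1) ≡ 1 (mod p) for prime p and gcd(a, p) = 1
Here p = 79, so 15^78 ≡ 1 (mod 79)
We can reduce the exponent: 326 mod 78 = 14
So 15^326 ≡ 15^14 (mod 79)
Computing: 15^14 mod 79 = 64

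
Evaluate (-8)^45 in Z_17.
Using Fermat: (-8)^{16} ≡ 1 (mod 17). 45 ≡ 13 (mod 16). So (-8)^{45} ≡ (-8)^{13} ≡ 8 (mod 17)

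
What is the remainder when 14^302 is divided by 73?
Using Fermat: 14^{72} ≡ 1 (mod 73). 302 ≡ 14 (mod 72). So 14^{302} ≡ 14^{14} ≡ 38 (mod 73)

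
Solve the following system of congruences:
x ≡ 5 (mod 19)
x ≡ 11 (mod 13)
24

Using the Chinese Remainder Theorem:
M = product of moduli = 247
For equation 1: M_1 = 13, 13 ≡ 13 (mod 19), inverse of 13 mod 19 is 3 (check: 13 × 3 = 39 ≡ 1 (mod 19))
For equation 2: M_2 = 19, 19 ≡ 6 (mod 13), inverse of 19 mod 13 is 11 (check: 6 × 11 = 66 ≡ 1 (mod 13))
Combine: x ≡ Σ r_i×M_i×(M_i⁻¹ mod m_i) = 5×13×3 + 11×19×11 = 195 + 2299 = 2494
2494 mod 247 = 24
x ≡ 24 (mod 247)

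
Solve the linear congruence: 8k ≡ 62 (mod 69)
25

Since gcd(8, 69) = 1 divides 62, a solution exists.
Multiply both sides by the inverse of 8 mod 69:
  8^(-1) mod 69 = 26
  x ≡ 26 × 62 ≡ 1612 ≡ 25 (mod 69)
Verification: 8 × 25 = 200 = 2 × 69 + 62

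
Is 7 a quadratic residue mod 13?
By Euler's criterion: 7^{6} ≡ 12 (mod 13). Since this equals -1 (≡ 12), 7 is not a QR.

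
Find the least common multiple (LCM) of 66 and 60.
660

First find GCD(66, 60) using the Euclidean algorithm:
66 = 1 × 60 + 6
60 = 10 × 6 + 0
GCD(66, 60) = 6

LCM formula: LCM(a, b) = (a × b) / GCD(a, b)
LCM(66, 60) = (66 × 60) / 6
LCM(66, 60) = 3960 / 6
LCM(66, 60) = 660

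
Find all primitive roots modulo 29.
Primitive roots mod 29: {2, 3, 8, 10, 11, 14, 15, 18, 19, 21, 26, 27}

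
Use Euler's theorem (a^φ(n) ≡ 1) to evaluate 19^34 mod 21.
By Euler: 19^{12} ≡ 1 (mod 21) since gcd(19, 21) = 1. 34 = 2×12 + 10. So 19^{34} ≡ 19^{10} ≡ 16 (mod 21)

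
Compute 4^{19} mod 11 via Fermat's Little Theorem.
3

By Fermat's Little Theorem, a^(p-1) ≡ 1 (mod p) for prime p and gcd(a, p) = 1
Here p = 11, so 4^10 ≡ 1 (mod 11)
We can reduce the exponent: 19 mod 10 = 9
So 4^19 ≡ 4^9 (mod 11)
Computing: 4^9 mod 11 = 3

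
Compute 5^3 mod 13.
3 = 2 + 1 (binary 11). Repeated squaring mod 13: 5^1 ≡ 5; 5^2 ≡ 5² = 25 ≡ 12. Multiply: 5^3 = 5^2 × 5^1 ≡ 12 × 5 (mod 13): 12 × 5 = 60 ≡ 8. So 5^3 ≡ 8 (mod 13).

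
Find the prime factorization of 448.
2^6 × 7

Divide by primes starting from smallest:
448 ÷ 2 = 224
224 ÷ 2 = 112
112 ÷ 2 = 56
56 ÷ 2 = 28
28 ÷ 2 = 14
14 ÷ 2 = 7
7 ÷ 7 = 1

448 = 2^6 × 7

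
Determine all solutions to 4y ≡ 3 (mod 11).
9

Since gcd(4, 11) = 1 divides 3, a solution exists.
Multiply both sides by the inverse of 4 mod 11:
  4^(-1) mod 11 = 3
  x ≡ 3 × 3 ≡ 9 ≡ 9 (mod 11)
Verification: 4 × 9 = 36 = 3 × 11 + 3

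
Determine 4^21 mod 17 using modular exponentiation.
Using Fermat: 4^{16} ≡ 1 (mod 17). 21 ≡ 5 (mod 16). So 4^{21} ≡ 4^{5} ≡ 4 (mod 17)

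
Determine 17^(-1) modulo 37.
17^(-1) ≡ 24 (mod 37). Verification: 17 × 24 = 408 ≡ 1 (mod 37)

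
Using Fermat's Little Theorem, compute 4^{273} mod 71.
25

By Fermat's Little Theorem, a^(p-1) ≡ 1 (mod p) for prime p and gcd(a, p) = 1
Here p = 71, so 4^70 ≡ 1 (mod 71)
We can reduce the exponent: 273 mod 70 = 63
So 4^273 ≡ 4^63 (mod 71)
Computing: 4^63 mod 71 = 25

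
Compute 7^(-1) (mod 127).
7^(-1) ≡ 109 (mod 127). Verification: 7 × 109 = 763 ≡ 1 (mod 127)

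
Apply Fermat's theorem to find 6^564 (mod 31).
By Fermat: 6^{30} ≡ 1 (mod 31). 564 ≡ 24 (mod 30). So 6^{564} ≡ 6^{24} ≡ 1 (mod 31)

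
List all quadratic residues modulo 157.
QRs mod 157: {1, 3, 4, 9, 10, 11, 12, 13, 14, 16, 17, 19, 25, 27, 30, 31, 33, 35, 36, 37, 39, 40, 42, 44, 46, 47, 48, 49, 51, 52, 56, 57, 58, 64, 67, 68, 71, 75, 76, 81, 82, 86, 89, 90, 93, 99, 100, 101, 105, 106, 108, 109, 110, 111, 113, 115, 117, 118, 120, 121, 122, 124, 126, 127, 130, 132, 138, 140, 141, 143, 144, 145, 146, 147, 148, 153, 154, 156}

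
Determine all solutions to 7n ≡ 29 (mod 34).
9

Since gcd(7, 34) = 1 divides 29, a solution exists.
Multiply both sides by the inverse of 7 mod 34:
  7^(-1) mod 34 = 5
  x ≡ 5 × 29 ≡ 145 ≡ 9 (mod 34)
Verification: 7 × 9 = 63 = 1 × 34 + 29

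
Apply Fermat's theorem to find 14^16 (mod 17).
By Fermat's Little Theorem, 14^{16} ≡ 1 (mod 17) since 17 is prime and gcd(14, 17) = 1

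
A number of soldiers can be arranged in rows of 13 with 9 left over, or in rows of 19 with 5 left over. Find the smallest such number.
M = 13 × 19 = 247. M₁ = 19, y₁ ≡ 11 (mod 13). M₂ = 13, y₂ ≡ 3 (mod 19). k = 9×19×11 + 5×13×3 ≡ 100 (mod 247). The smallest positive such number is 100.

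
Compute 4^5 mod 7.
5 = 4 + 1 (binary 101). Repeated squaring mod 7: 4^1 ≡ 4; 4^2 ≡ 4² = 16 ≡ 2; 4^4 ≡ 2² = 4 ≡ 4. Multiply: 4^5 = 4^4 × 4^1 ≡ 4 × 4 (mod 7): 4 × 4 = 16 ≡ 2. So 4^5 ≡ 2 (mod 7).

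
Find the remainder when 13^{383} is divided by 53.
By Fermat: 13^{52} ≡ 1 (mod 53). 383 = 7×52 + 19. So 13^{383} ≡ 13^{19} ≡ 46 (mod 53)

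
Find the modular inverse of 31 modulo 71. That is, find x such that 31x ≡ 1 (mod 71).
55

Using Extended Euclidean Algorithm:
gcd(31, 71) = 1
Bezout coefficients: 31 × -16 + 71 × 7 = 1
So 31 × -16 ≡ 1 (mod 71)
The inverse is -16 mod 71 = 55
Verification: 31 × 55 = 1705 = 24 × 71 + 1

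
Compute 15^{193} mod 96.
15

Using successive squaring:
Binary expansion of 193: 11000001
Powers of 15 mod 96 (each is the square of the previous):
  15^1 ≡ 15 (mod 96)
  15^2 ≡ 15² = 225 ≡ 33 (mod 96)
  15^4 ≡ 33² = 1089 ≡ 33 (mod 96)
  15^8 ≡ 33² = 1089 ≡ 33 (mod 96)
  15^16 ≡ 33² = 1089 ≡ 33 (mod 96)
  15^32 ≡ 33² = 1089 ≡ 33 (mod 96)
  15^64 ≡ 33² = 1089 ≡ 33 (mod 96)
  15^128 ≡ 33² = 1089 ≡ 33 (mod 96)
193 = 128 + 64 + 1, so 15^193 = 15^128 × 15^64 × 15^1 ≡ 33 × 33 × 15 (mod 96)
Multiplying step by step:
  33 × 33 = 1089 ≡ 33 (mod 96)
  33 × 15 = 495 ≡ 15 (mod 96)
Result: 15^193 ≡ 15 (mod 96)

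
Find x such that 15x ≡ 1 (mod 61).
15^(-1) ≡ 57 (mod 61). Verification: 15 × 57 = 855 ≡ 1 (mod 61)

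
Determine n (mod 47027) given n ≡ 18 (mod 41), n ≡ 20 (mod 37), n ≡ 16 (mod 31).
5348

Using the Chinese Remainder Theorem:
M = product of moduli = 47027
For equation 1: M_1 = 1147, 1147 ≡ 40 (mod 41), inverse of 1147 mod 41 is 40 (check: 40 × 40 = 1600 ≡ 1 (mod 41))
For equation 2: M_2 = 1271, 1271 ≡ 13 (mod 37), inverse of 1271 mod 37 is 20 (check: 13 × 20 = 260 ≡ 1 (mod 37))
For equation 3: M_3 = 1517, 1517 ≡ 29 (mod 31), inverse of 1517 mod 31 is 15 (check: 29 × 15 = 435 ≡ 1 (mod 31))
Combine: n ≡ Σ r_i×M_i×(M_i⁻¹ mod m_i) = 18×1147×40 + 20×1271×20 + 16×1517×15 = 825840 + 508400 + 364080 = 1698320
1698320 mod 47027 = 5348
n ≡ 5348 (mod 47027)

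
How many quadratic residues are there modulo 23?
For prime 23, there are (p-1)/2 = (23-1)/2 = 11 quadratic residues (excluding 0).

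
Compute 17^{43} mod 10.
3

Using successive squaring:
Binary expansion of 43: 101011
Powers of 17 mod 10 (each is the square of the previous):
  17^1 ≡ 7 (mod 10)
  17^2 ≡ 7² = 49 ≡ 9 (mod 10)
  17^4 ≡ 9² = 81 ≡ 1 (mod 10)
  17^8 ≡ 1² = 1 ≡ 1 (mod 10)
  17^16 ≡ 1² = 1 ≡ 1 (mod 10)
  17^32 ≡ 1² = 1 ≡ 1 (mod 10)
43 = 32 + 8 + 2 + 1, so 17^43 = 17^32 × 17^8 × 17^2 × 17^1 ≡ 1 × 1 × 9 × 7 (mod 10)
Multiplying step by step:
  1 × 1 = 1 ≡ 1 (mod 10)
  1 × 9 = 9 ≡ 9 (mod 10)
  9 × 7 = 63 ≡ 3 (mod 10)
Result: 17^43 ≡ 3 (mod 10)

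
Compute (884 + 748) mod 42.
36

(884 + 748) = 1632
1632 mod 42 = 36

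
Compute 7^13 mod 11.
Using Fermat: 7^{10} ≡ 1 (mod 11). 13 ≡ 3 (mod 10). So 7^{13} ≡ 7^{3} ≡ 2 (mod 11)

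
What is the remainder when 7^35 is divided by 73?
Using repeated squaring. 35 = 32 + 2 + 1 (binary 100011). Repeated squaring mod 73: 7^1 ≡ 7; 7^2 ≡ 7² = 49 ≡ 49; 7^4 ≡ 49² = 2401 ≡ 65; 7^8 ≡ 65² = 4225 ≡ 64; 7^16 ≡ 64² = 4096 ≡ 8; 7^32 ≡ 8² = 64 ≡ 64. Multiply: 7^35 = 7^32 × 7^2 × 7^1 ≡ 64 × 49 × 7 (mod 73): 64 × 49 = 3136 ≡ 70; 70 × 7 = 490 ≡ 52. So 7^35 ≡ 52 (mod 73).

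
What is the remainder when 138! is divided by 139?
By Wilson's theorem, (138)! ≡ -1 ≡ 138 (mod 139)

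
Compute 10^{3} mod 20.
0

Using successive squaring:
Binary expansion of 3: 11
Powers of 10 mod 20 (each is the square of the previous):
  10^1 ≡ 10 (mod 20)
  10^2 ≡ 10² = 100 ≡ 0 (mod 20)
3 = 2 + 1, so 10^3 = 10^2 × 10^1 ≡ 0 × 10 (mod 20)
Multiplying step by step:
  0 × 10 = 0 ≡ 0 (mod 20)
Result: 10^3 ≡ 0 (mod 20)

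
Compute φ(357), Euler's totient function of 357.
192

Prime factorization: 357 = 3 × 7 × 17
Using the formula φ(n) = n × Π(1 - 1/p) for each prime factor p:
φ(357) = 357 × (1 - 1/3) × (1 - 1/7) × (1 - 1/17)
φ(357) = 192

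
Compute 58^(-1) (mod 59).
58^(-1) ≡ 58 (mod 59). Verification: 58 × 58 = 3364 ≡ 1 (mod 59)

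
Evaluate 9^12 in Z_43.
Using repeated squaring. 12 = 8 + 4 (binary 1100). Repeated squaring mod 43: 9^1 ≡ 9; 9^2 ≡ 9² = 81 ≡ 38; 9^4 ≡ 38² = 1444 ≡ 25; 9^8 ≡ 25² = 625 ≡ 23. Multiply: 9^12 = 9^8 × 9^4 ≡ 23 × 25 (mod 43): 23 × 25 = 575 ≡ 16. So 9^12 ≡ 16 (mod 43).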